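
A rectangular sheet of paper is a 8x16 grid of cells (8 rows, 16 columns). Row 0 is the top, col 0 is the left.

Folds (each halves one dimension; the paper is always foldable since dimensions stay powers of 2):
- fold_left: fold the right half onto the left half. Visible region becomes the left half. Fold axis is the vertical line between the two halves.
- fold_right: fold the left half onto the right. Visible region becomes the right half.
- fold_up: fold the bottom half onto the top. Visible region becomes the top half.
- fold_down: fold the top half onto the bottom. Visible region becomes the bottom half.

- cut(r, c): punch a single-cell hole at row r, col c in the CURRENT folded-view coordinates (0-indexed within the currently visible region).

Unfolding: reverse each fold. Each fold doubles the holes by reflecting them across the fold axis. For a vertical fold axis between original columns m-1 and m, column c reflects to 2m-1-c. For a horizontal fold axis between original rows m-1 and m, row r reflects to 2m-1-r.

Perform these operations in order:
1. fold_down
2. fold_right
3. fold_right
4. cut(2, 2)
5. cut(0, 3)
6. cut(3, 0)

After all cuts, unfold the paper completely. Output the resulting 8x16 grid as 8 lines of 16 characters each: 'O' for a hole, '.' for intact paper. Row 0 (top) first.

Answer: ...OO......OO...
.O....O..O....O.
................
O......OO......O
O......OO......O
................
.O....O..O....O.
...OO......OO...

Derivation:
Op 1 fold_down: fold axis h@4; visible region now rows[4,8) x cols[0,16) = 4x16
Op 2 fold_right: fold axis v@8; visible region now rows[4,8) x cols[8,16) = 4x8
Op 3 fold_right: fold axis v@12; visible region now rows[4,8) x cols[12,16) = 4x4
Op 4 cut(2, 2): punch at orig (6,14); cuts so far [(6, 14)]; region rows[4,8) x cols[12,16) = 4x4
Op 5 cut(0, 3): punch at orig (4,15); cuts so far [(4, 15), (6, 14)]; region rows[4,8) x cols[12,16) = 4x4
Op 6 cut(3, 0): punch at orig (7,12); cuts so far [(4, 15), (6, 14), (7, 12)]; region rows[4,8) x cols[12,16) = 4x4
Unfold 1 (reflect across v@12): 6 holes -> [(4, 8), (4, 15), (6, 9), (6, 14), (7, 11), (7, 12)]
Unfold 2 (reflect across v@8): 12 holes -> [(4, 0), (4, 7), (4, 8), (4, 15), (6, 1), (6, 6), (6, 9), (6, 14), (7, 3), (7, 4), (7, 11), (7, 12)]
Unfold 3 (reflect across h@4): 24 holes -> [(0, 3), (0, 4), (0, 11), (0, 12), (1, 1), (1, 6), (1, 9), (1, 14), (3, 0), (3, 7), (3, 8), (3, 15), (4, 0), (4, 7), (4, 8), (4, 15), (6, 1), (6, 6), (6, 9), (6, 14), (7, 3), (7, 4), (7, 11), (7, 12)]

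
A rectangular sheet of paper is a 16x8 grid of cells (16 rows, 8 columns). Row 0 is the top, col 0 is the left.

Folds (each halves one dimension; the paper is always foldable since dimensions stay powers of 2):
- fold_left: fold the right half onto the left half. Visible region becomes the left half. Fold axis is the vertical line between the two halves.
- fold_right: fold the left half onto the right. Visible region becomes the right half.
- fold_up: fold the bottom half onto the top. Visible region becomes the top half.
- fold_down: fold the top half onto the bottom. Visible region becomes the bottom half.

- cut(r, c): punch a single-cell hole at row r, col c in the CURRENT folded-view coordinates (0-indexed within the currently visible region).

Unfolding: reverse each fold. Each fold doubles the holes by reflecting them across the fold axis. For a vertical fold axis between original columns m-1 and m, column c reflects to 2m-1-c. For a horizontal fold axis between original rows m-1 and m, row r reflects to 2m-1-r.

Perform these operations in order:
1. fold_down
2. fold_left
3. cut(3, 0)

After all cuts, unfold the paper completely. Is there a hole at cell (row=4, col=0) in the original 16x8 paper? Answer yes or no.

Op 1 fold_down: fold axis h@8; visible region now rows[8,16) x cols[0,8) = 8x8
Op 2 fold_left: fold axis v@4; visible region now rows[8,16) x cols[0,4) = 8x4
Op 3 cut(3, 0): punch at orig (11,0); cuts so far [(11, 0)]; region rows[8,16) x cols[0,4) = 8x4
Unfold 1 (reflect across v@4): 2 holes -> [(11, 0), (11, 7)]
Unfold 2 (reflect across h@8): 4 holes -> [(4, 0), (4, 7), (11, 0), (11, 7)]
Holes: [(4, 0), (4, 7), (11, 0), (11, 7)]

Answer: yes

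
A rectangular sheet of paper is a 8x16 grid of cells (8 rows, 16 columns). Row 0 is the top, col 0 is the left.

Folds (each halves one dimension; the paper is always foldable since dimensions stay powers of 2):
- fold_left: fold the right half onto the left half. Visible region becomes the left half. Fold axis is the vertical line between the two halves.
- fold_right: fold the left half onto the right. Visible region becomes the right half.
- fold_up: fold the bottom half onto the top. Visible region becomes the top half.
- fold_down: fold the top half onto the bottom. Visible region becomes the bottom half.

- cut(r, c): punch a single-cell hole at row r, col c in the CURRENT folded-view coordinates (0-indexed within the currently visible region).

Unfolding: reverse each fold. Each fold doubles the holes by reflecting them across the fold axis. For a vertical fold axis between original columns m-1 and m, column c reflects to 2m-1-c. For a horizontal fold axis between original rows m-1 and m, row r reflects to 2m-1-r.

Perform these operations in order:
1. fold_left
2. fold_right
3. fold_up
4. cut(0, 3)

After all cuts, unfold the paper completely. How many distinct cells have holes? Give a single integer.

Op 1 fold_left: fold axis v@8; visible region now rows[0,8) x cols[0,8) = 8x8
Op 2 fold_right: fold axis v@4; visible region now rows[0,8) x cols[4,8) = 8x4
Op 3 fold_up: fold axis h@4; visible region now rows[0,4) x cols[4,8) = 4x4
Op 4 cut(0, 3): punch at orig (0,7); cuts so far [(0, 7)]; region rows[0,4) x cols[4,8) = 4x4
Unfold 1 (reflect across h@4): 2 holes -> [(0, 7), (7, 7)]
Unfold 2 (reflect across v@4): 4 holes -> [(0, 0), (0, 7), (7, 0), (7, 7)]
Unfold 3 (reflect across v@8): 8 holes -> [(0, 0), (0, 7), (0, 8), (0, 15), (7, 0), (7, 7), (7, 8), (7, 15)]

Answer: 8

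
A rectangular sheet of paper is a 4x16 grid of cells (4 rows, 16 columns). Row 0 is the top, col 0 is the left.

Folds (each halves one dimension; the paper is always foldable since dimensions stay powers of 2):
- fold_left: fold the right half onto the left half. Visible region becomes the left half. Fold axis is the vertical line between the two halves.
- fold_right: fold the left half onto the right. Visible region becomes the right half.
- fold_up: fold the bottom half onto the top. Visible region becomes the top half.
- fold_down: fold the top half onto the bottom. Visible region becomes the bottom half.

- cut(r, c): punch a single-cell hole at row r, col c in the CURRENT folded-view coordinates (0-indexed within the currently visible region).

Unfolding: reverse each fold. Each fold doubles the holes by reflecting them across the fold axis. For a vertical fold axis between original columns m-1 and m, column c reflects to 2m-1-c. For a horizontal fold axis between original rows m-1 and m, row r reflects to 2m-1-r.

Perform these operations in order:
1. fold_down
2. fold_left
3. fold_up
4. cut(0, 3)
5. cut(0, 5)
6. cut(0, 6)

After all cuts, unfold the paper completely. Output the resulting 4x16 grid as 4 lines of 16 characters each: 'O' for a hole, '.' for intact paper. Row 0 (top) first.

Op 1 fold_down: fold axis h@2; visible region now rows[2,4) x cols[0,16) = 2x16
Op 2 fold_left: fold axis v@8; visible region now rows[2,4) x cols[0,8) = 2x8
Op 3 fold_up: fold axis h@3; visible region now rows[2,3) x cols[0,8) = 1x8
Op 4 cut(0, 3): punch at orig (2,3); cuts so far [(2, 3)]; region rows[2,3) x cols[0,8) = 1x8
Op 5 cut(0, 5): punch at orig (2,5); cuts so far [(2, 3), (2, 5)]; region rows[2,3) x cols[0,8) = 1x8
Op 6 cut(0, 6): punch at orig (2,6); cuts so far [(2, 3), (2, 5), (2, 6)]; region rows[2,3) x cols[0,8) = 1x8
Unfold 1 (reflect across h@3): 6 holes -> [(2, 3), (2, 5), (2, 6), (3, 3), (3, 5), (3, 6)]
Unfold 2 (reflect across v@8): 12 holes -> [(2, 3), (2, 5), (2, 6), (2, 9), (2, 10), (2, 12), (3, 3), (3, 5), (3, 6), (3, 9), (3, 10), (3, 12)]
Unfold 3 (reflect across h@2): 24 holes -> [(0, 3), (0, 5), (0, 6), (0, 9), (0, 10), (0, 12), (1, 3), (1, 5), (1, 6), (1, 9), (1, 10), (1, 12), (2, 3), (2, 5), (2, 6), (2, 9), (2, 10), (2, 12), (3, 3), (3, 5), (3, 6), (3, 9), (3, 10), (3, 12)]

Answer: ...O.OO..OO.O...
...O.OO..OO.O...
...O.OO..OO.O...
...O.OO..OO.O...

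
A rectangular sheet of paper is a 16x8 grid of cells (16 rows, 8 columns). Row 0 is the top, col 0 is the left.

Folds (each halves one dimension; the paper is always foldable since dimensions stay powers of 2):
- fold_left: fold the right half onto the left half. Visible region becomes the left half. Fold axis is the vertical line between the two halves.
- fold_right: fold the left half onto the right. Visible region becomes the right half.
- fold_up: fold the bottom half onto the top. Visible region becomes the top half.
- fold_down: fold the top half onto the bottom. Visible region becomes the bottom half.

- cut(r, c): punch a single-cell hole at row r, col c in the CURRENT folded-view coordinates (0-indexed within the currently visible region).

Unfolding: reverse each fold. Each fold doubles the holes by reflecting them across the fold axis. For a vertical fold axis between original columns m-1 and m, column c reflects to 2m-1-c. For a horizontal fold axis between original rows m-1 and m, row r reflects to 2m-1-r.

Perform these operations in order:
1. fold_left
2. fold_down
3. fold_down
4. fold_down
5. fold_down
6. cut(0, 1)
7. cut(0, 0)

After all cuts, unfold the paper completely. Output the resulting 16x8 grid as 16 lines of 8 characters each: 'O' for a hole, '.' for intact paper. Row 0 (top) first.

Answer: OO....OO
OO....OO
OO....OO
OO....OO
OO....OO
OO....OO
OO....OO
OO....OO
OO....OO
OO....OO
OO....OO
OO....OO
OO....OO
OO....OO
OO....OO
OO....OO

Derivation:
Op 1 fold_left: fold axis v@4; visible region now rows[0,16) x cols[0,4) = 16x4
Op 2 fold_down: fold axis h@8; visible region now rows[8,16) x cols[0,4) = 8x4
Op 3 fold_down: fold axis h@12; visible region now rows[12,16) x cols[0,4) = 4x4
Op 4 fold_down: fold axis h@14; visible region now rows[14,16) x cols[0,4) = 2x4
Op 5 fold_down: fold axis h@15; visible region now rows[15,16) x cols[0,4) = 1x4
Op 6 cut(0, 1): punch at orig (15,1); cuts so far [(15, 1)]; region rows[15,16) x cols[0,4) = 1x4
Op 7 cut(0, 0): punch at orig (15,0); cuts so far [(15, 0), (15, 1)]; region rows[15,16) x cols[0,4) = 1x4
Unfold 1 (reflect across h@15): 4 holes -> [(14, 0), (14, 1), (15, 0), (15, 1)]
Unfold 2 (reflect across h@14): 8 holes -> [(12, 0), (12, 1), (13, 0), (13, 1), (14, 0), (14, 1), (15, 0), (15, 1)]
Unfold 3 (reflect across h@12): 16 holes -> [(8, 0), (8, 1), (9, 0), (9, 1), (10, 0), (10, 1), (11, 0), (11, 1), (12, 0), (12, 1), (13, 0), (13, 1), (14, 0), (14, 1), (15, 0), (15, 1)]
Unfold 4 (reflect across h@8): 32 holes -> [(0, 0), (0, 1), (1, 0), (1, 1), (2, 0), (2, 1), (3, 0), (3, 1), (4, 0), (4, 1), (5, 0), (5, 1), (6, 0), (6, 1), (7, 0), (7, 1), (8, 0), (8, 1), (9, 0), (9, 1), (10, 0), (10, 1), (11, 0), (11, 1), (12, 0), (12, 1), (13, 0), (13, 1), (14, 0), (14, 1), (15, 0), (15, 1)]
Unfold 5 (reflect across v@4): 64 holes -> [(0, 0), (0, 1), (0, 6), (0, 7), (1, 0), (1, 1), (1, 6), (1, 7), (2, 0), (2, 1), (2, 6), (2, 7), (3, 0), (3, 1), (3, 6), (3, 7), (4, 0), (4, 1), (4, 6), (4, 7), (5, 0), (5, 1), (5, 6), (5, 7), (6, 0), (6, 1), (6, 6), (6, 7), (7, 0), (7, 1), (7, 6), (7, 7), (8, 0), (8, 1), (8, 6), (8, 7), (9, 0), (9, 1), (9, 6), (9, 7), (10, 0), (10, 1), (10, 6), (10, 7), (11, 0), (11, 1), (11, 6), (11, 7), (12, 0), (12, 1), (12, 6), (12, 7), (13, 0), (13, 1), (13, 6), (13, 7), (14, 0), (14, 1), (14, 6), (14, 7), (15, 0), (15, 1), (15, 6), (15, 7)]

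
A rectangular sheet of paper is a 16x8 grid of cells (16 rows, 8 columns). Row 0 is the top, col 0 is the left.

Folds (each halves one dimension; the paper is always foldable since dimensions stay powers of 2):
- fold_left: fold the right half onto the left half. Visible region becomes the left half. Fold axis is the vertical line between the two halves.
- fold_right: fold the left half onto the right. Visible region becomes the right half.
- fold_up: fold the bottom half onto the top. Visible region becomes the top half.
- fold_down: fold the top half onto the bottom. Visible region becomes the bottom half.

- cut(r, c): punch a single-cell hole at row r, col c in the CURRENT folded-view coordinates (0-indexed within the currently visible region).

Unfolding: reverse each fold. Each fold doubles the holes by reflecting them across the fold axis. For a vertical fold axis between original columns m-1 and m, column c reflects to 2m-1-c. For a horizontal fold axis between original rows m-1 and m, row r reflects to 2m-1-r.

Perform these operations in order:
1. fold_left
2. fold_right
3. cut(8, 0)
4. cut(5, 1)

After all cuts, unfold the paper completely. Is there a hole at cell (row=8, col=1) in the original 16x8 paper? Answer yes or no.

Answer: yes

Derivation:
Op 1 fold_left: fold axis v@4; visible region now rows[0,16) x cols[0,4) = 16x4
Op 2 fold_right: fold axis v@2; visible region now rows[0,16) x cols[2,4) = 16x2
Op 3 cut(8, 0): punch at orig (8,2); cuts so far [(8, 2)]; region rows[0,16) x cols[2,4) = 16x2
Op 4 cut(5, 1): punch at orig (5,3); cuts so far [(5, 3), (8, 2)]; region rows[0,16) x cols[2,4) = 16x2
Unfold 1 (reflect across v@2): 4 holes -> [(5, 0), (5, 3), (8, 1), (8, 2)]
Unfold 2 (reflect across v@4): 8 holes -> [(5, 0), (5, 3), (5, 4), (5, 7), (8, 1), (8, 2), (8, 5), (8, 6)]
Holes: [(5, 0), (5, 3), (5, 4), (5, 7), (8, 1), (8, 2), (8, 5), (8, 6)]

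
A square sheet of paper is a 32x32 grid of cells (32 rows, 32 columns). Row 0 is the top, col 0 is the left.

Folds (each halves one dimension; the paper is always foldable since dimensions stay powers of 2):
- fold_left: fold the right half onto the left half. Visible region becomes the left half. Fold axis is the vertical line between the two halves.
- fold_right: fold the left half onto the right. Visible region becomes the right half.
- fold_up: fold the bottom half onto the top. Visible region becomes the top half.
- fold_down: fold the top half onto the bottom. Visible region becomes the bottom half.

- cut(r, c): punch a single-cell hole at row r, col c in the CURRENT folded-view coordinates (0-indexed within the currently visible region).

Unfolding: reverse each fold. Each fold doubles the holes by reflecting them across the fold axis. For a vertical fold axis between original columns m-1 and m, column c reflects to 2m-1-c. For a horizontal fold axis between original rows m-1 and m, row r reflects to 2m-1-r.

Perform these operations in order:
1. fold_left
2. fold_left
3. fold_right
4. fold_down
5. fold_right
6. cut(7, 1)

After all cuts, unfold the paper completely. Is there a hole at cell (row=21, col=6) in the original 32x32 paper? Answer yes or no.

Op 1 fold_left: fold axis v@16; visible region now rows[0,32) x cols[0,16) = 32x16
Op 2 fold_left: fold axis v@8; visible region now rows[0,32) x cols[0,8) = 32x8
Op 3 fold_right: fold axis v@4; visible region now rows[0,32) x cols[4,8) = 32x4
Op 4 fold_down: fold axis h@16; visible region now rows[16,32) x cols[4,8) = 16x4
Op 5 fold_right: fold axis v@6; visible region now rows[16,32) x cols[6,8) = 16x2
Op 6 cut(7, 1): punch at orig (23,7); cuts so far [(23, 7)]; region rows[16,32) x cols[6,8) = 16x2
Unfold 1 (reflect across v@6): 2 holes -> [(23, 4), (23, 7)]
Unfold 2 (reflect across h@16): 4 holes -> [(8, 4), (8, 7), (23, 4), (23, 7)]
Unfold 3 (reflect across v@4): 8 holes -> [(8, 0), (8, 3), (8, 4), (8, 7), (23, 0), (23, 3), (23, 4), (23, 7)]
Unfold 4 (reflect across v@8): 16 holes -> [(8, 0), (8, 3), (8, 4), (8, 7), (8, 8), (8, 11), (8, 12), (8, 15), (23, 0), (23, 3), (23, 4), (23, 7), (23, 8), (23, 11), (23, 12), (23, 15)]
Unfold 5 (reflect across v@16): 32 holes -> [(8, 0), (8, 3), (8, 4), (8, 7), (8, 8), (8, 11), (8, 12), (8, 15), (8, 16), (8, 19), (8, 20), (8, 23), (8, 24), (8, 27), (8, 28), (8, 31), (23, 0), (23, 3), (23, 4), (23, 7), (23, 8), (23, 11), (23, 12), (23, 15), (23, 16), (23, 19), (23, 20), (23, 23), (23, 24), (23, 27), (23, 28), (23, 31)]
Holes: [(8, 0), (8, 3), (8, 4), (8, 7), (8, 8), (8, 11), (8, 12), (8, 15), (8, 16), (8, 19), (8, 20), (8, 23), (8, 24), (8, 27), (8, 28), (8, 31), (23, 0), (23, 3), (23, 4), (23, 7), (23, 8), (23, 11), (23, 12), (23, 15), (23, 16), (23, 19), (23, 20), (23, 23), (23, 24), (23, 27), (23, 28), (23, 31)]

Answer: no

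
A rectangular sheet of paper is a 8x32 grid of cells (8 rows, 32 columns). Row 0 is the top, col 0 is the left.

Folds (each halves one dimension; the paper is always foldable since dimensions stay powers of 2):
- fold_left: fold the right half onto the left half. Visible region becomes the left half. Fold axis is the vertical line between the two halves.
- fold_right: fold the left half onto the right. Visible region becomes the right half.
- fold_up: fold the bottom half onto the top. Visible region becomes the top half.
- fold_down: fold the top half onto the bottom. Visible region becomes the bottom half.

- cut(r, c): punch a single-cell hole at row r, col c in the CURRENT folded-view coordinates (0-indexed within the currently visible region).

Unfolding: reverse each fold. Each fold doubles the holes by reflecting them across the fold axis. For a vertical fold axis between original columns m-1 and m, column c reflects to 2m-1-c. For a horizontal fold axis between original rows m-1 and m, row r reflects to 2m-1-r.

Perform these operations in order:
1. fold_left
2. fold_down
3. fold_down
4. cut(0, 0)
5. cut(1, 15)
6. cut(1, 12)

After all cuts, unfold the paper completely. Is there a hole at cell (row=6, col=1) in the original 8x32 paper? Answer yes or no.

Op 1 fold_left: fold axis v@16; visible region now rows[0,8) x cols[0,16) = 8x16
Op 2 fold_down: fold axis h@4; visible region now rows[4,8) x cols[0,16) = 4x16
Op 3 fold_down: fold axis h@6; visible region now rows[6,8) x cols[0,16) = 2x16
Op 4 cut(0, 0): punch at orig (6,0); cuts so far [(6, 0)]; region rows[6,8) x cols[0,16) = 2x16
Op 5 cut(1, 15): punch at orig (7,15); cuts so far [(6, 0), (7, 15)]; region rows[6,8) x cols[0,16) = 2x16
Op 6 cut(1, 12): punch at orig (7,12); cuts so far [(6, 0), (7, 12), (7, 15)]; region rows[6,8) x cols[0,16) = 2x16
Unfold 1 (reflect across h@6): 6 holes -> [(4, 12), (4, 15), (5, 0), (6, 0), (7, 12), (7, 15)]
Unfold 2 (reflect across h@4): 12 holes -> [(0, 12), (0, 15), (1, 0), (2, 0), (3, 12), (3, 15), (4, 12), (4, 15), (5, 0), (6, 0), (7, 12), (7, 15)]
Unfold 3 (reflect across v@16): 24 holes -> [(0, 12), (0, 15), (0, 16), (0, 19), (1, 0), (1, 31), (2, 0), (2, 31), (3, 12), (3, 15), (3, 16), (3, 19), (4, 12), (4, 15), (4, 16), (4, 19), (5, 0), (5, 31), (6, 0), (6, 31), (7, 12), (7, 15), (7, 16), (7, 19)]
Holes: [(0, 12), (0, 15), (0, 16), (0, 19), (1, 0), (1, 31), (2, 0), (2, 31), (3, 12), (3, 15), (3, 16), (3, 19), (4, 12), (4, 15), (4, 16), (4, 19), (5, 0), (5, 31), (6, 0), (6, 31), (7, 12), (7, 15), (7, 16), (7, 19)]

Answer: no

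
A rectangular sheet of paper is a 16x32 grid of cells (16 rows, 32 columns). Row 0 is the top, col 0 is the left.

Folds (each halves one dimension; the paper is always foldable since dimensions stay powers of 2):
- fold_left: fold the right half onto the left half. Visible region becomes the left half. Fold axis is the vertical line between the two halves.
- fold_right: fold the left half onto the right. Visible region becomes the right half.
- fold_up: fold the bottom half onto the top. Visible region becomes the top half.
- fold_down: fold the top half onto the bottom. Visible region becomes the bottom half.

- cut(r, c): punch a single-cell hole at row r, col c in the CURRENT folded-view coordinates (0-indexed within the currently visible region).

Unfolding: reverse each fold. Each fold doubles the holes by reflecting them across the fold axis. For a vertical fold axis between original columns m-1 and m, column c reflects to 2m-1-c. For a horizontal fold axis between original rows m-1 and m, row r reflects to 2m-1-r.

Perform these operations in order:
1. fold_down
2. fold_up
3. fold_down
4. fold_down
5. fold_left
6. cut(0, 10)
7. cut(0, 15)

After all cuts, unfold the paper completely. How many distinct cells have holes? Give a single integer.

Answer: 64

Derivation:
Op 1 fold_down: fold axis h@8; visible region now rows[8,16) x cols[0,32) = 8x32
Op 2 fold_up: fold axis h@12; visible region now rows[8,12) x cols[0,32) = 4x32
Op 3 fold_down: fold axis h@10; visible region now rows[10,12) x cols[0,32) = 2x32
Op 4 fold_down: fold axis h@11; visible region now rows[11,12) x cols[0,32) = 1x32
Op 5 fold_left: fold axis v@16; visible region now rows[11,12) x cols[0,16) = 1x16
Op 6 cut(0, 10): punch at orig (11,10); cuts so far [(11, 10)]; region rows[11,12) x cols[0,16) = 1x16
Op 7 cut(0, 15): punch at orig (11,15); cuts so far [(11, 10), (11, 15)]; region rows[11,12) x cols[0,16) = 1x16
Unfold 1 (reflect across v@16): 4 holes -> [(11, 10), (11, 15), (11, 16), (11, 21)]
Unfold 2 (reflect across h@11): 8 holes -> [(10, 10), (10, 15), (10, 16), (10, 21), (11, 10), (11, 15), (11, 16), (11, 21)]
Unfold 3 (reflect across h@10): 16 holes -> [(8, 10), (8, 15), (8, 16), (8, 21), (9, 10), (9, 15), (9, 16), (9, 21), (10, 10), (10, 15), (10, 16), (10, 21), (11, 10), (11, 15), (11, 16), (11, 21)]
Unfold 4 (reflect across h@12): 32 holes -> [(8, 10), (8, 15), (8, 16), (8, 21), (9, 10), (9, 15), (9, 16), (9, 21), (10, 10), (10, 15), (10, 16), (10, 21), (11, 10), (11, 15), (11, 16), (11, 21), (12, 10), (12, 15), (12, 16), (12, 21), (13, 10), (13, 15), (13, 16), (13, 21), (14, 10), (14, 15), (14, 16), (14, 21), (15, 10), (15, 15), (15, 16), (15, 21)]
Unfold 5 (reflect across h@8): 64 holes -> [(0, 10), (0, 15), (0, 16), (0, 21), (1, 10), (1, 15), (1, 16), (1, 21), (2, 10), (2, 15), (2, 16), (2, 21), (3, 10), (3, 15), (3, 16), (3, 21), (4, 10), (4, 15), (4, 16), (4, 21), (5, 10), (5, 15), (5, 16), (5, 21), (6, 10), (6, 15), (6, 16), (6, 21), (7, 10), (7, 15), (7, 16), (7, 21), (8, 10), (8, 15), (8, 16), (8, 21), (9, 10), (9, 15), (9, 16), (9, 21), (10, 10), (10, 15), (10, 16), (10, 21), (11, 10), (11, 15), (11, 16), (11, 21), (12, 10), (12, 15), (12, 16), (12, 21), (13, 10), (13, 15), (13, 16), (13, 21), (14, 10), (14, 15), (14, 16), (14, 21), (15, 10), (15, 15), (15, 16), (15, 21)]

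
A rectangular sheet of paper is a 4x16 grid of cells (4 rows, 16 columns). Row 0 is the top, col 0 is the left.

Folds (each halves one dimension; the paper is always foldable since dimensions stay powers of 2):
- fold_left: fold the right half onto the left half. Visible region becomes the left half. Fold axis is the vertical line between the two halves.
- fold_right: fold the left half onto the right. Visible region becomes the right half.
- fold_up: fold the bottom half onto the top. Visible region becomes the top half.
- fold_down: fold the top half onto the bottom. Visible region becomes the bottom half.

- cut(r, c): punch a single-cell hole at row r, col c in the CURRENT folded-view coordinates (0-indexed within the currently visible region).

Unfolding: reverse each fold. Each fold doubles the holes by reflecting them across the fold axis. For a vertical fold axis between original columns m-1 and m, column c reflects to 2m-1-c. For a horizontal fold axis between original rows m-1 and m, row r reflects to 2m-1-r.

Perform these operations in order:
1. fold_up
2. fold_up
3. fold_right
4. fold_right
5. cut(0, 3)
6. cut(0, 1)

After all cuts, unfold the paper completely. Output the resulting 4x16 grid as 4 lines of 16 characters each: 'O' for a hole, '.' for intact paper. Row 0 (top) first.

Op 1 fold_up: fold axis h@2; visible region now rows[0,2) x cols[0,16) = 2x16
Op 2 fold_up: fold axis h@1; visible region now rows[0,1) x cols[0,16) = 1x16
Op 3 fold_right: fold axis v@8; visible region now rows[0,1) x cols[8,16) = 1x8
Op 4 fold_right: fold axis v@12; visible region now rows[0,1) x cols[12,16) = 1x4
Op 5 cut(0, 3): punch at orig (0,15); cuts so far [(0, 15)]; region rows[0,1) x cols[12,16) = 1x4
Op 6 cut(0, 1): punch at orig (0,13); cuts so far [(0, 13), (0, 15)]; region rows[0,1) x cols[12,16) = 1x4
Unfold 1 (reflect across v@12): 4 holes -> [(0, 8), (0, 10), (0, 13), (0, 15)]
Unfold 2 (reflect across v@8): 8 holes -> [(0, 0), (0, 2), (0, 5), (0, 7), (0, 8), (0, 10), (0, 13), (0, 15)]
Unfold 3 (reflect across h@1): 16 holes -> [(0, 0), (0, 2), (0, 5), (0, 7), (0, 8), (0, 10), (0, 13), (0, 15), (1, 0), (1, 2), (1, 5), (1, 7), (1, 8), (1, 10), (1, 13), (1, 15)]
Unfold 4 (reflect across h@2): 32 holes -> [(0, 0), (0, 2), (0, 5), (0, 7), (0, 8), (0, 10), (0, 13), (0, 15), (1, 0), (1, 2), (1, 5), (1, 7), (1, 8), (1, 10), (1, 13), (1, 15), (2, 0), (2, 2), (2, 5), (2, 7), (2, 8), (2, 10), (2, 13), (2, 15), (3, 0), (3, 2), (3, 5), (3, 7), (3, 8), (3, 10), (3, 13), (3, 15)]

Answer: O.O..O.OO.O..O.O
O.O..O.OO.O..O.O
O.O..O.OO.O..O.O
O.O..O.OO.O..O.O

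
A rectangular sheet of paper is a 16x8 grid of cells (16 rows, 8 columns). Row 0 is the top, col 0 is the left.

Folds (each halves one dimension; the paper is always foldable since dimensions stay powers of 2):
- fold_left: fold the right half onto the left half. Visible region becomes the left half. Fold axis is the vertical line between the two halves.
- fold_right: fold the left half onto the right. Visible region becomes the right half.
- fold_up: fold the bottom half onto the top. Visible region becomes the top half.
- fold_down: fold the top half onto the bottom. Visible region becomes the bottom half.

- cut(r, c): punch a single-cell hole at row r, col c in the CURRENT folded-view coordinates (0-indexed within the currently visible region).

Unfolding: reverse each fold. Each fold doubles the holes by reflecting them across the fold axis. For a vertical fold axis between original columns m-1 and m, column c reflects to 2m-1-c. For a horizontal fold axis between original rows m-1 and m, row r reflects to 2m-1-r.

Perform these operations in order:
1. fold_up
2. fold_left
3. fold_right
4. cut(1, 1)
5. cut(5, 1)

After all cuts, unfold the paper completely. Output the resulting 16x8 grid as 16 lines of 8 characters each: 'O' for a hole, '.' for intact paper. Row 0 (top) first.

Op 1 fold_up: fold axis h@8; visible region now rows[0,8) x cols[0,8) = 8x8
Op 2 fold_left: fold axis v@4; visible region now rows[0,8) x cols[0,4) = 8x4
Op 3 fold_right: fold axis v@2; visible region now rows[0,8) x cols[2,4) = 8x2
Op 4 cut(1, 1): punch at orig (1,3); cuts so far [(1, 3)]; region rows[0,8) x cols[2,4) = 8x2
Op 5 cut(5, 1): punch at orig (5,3); cuts so far [(1, 3), (5, 3)]; region rows[0,8) x cols[2,4) = 8x2
Unfold 1 (reflect across v@2): 4 holes -> [(1, 0), (1, 3), (5, 0), (5, 3)]
Unfold 2 (reflect across v@4): 8 holes -> [(1, 0), (1, 3), (1, 4), (1, 7), (5, 0), (5, 3), (5, 4), (5, 7)]
Unfold 3 (reflect across h@8): 16 holes -> [(1, 0), (1, 3), (1, 4), (1, 7), (5, 0), (5, 3), (5, 4), (5, 7), (10, 0), (10, 3), (10, 4), (10, 7), (14, 0), (14, 3), (14, 4), (14, 7)]

Answer: ........
O..OO..O
........
........
........
O..OO..O
........
........
........
........
O..OO..O
........
........
........
O..OO..O
........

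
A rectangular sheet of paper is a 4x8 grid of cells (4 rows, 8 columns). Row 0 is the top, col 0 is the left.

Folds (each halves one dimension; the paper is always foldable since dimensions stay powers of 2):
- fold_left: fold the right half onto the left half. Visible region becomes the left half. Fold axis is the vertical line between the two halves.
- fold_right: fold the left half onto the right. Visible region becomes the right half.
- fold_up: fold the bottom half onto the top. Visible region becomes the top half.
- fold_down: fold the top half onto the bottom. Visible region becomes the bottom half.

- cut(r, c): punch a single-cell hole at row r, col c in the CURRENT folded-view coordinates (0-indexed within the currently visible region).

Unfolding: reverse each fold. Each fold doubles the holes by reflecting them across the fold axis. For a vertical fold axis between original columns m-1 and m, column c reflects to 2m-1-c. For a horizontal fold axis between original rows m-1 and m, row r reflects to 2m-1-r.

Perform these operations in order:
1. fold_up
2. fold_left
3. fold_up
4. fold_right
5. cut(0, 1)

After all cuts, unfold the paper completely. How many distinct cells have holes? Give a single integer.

Op 1 fold_up: fold axis h@2; visible region now rows[0,2) x cols[0,8) = 2x8
Op 2 fold_left: fold axis v@4; visible region now rows[0,2) x cols[0,4) = 2x4
Op 3 fold_up: fold axis h@1; visible region now rows[0,1) x cols[0,4) = 1x4
Op 4 fold_right: fold axis v@2; visible region now rows[0,1) x cols[2,4) = 1x2
Op 5 cut(0, 1): punch at orig (0,3); cuts so far [(0, 3)]; region rows[0,1) x cols[2,4) = 1x2
Unfold 1 (reflect across v@2): 2 holes -> [(0, 0), (0, 3)]
Unfold 2 (reflect across h@1): 4 holes -> [(0, 0), (0, 3), (1, 0), (1, 3)]
Unfold 3 (reflect across v@4): 8 holes -> [(0, 0), (0, 3), (0, 4), (0, 7), (1, 0), (1, 3), (1, 4), (1, 7)]
Unfold 4 (reflect across h@2): 16 holes -> [(0, 0), (0, 3), (0, 4), (0, 7), (1, 0), (1, 3), (1, 4), (1, 7), (2, 0), (2, 3), (2, 4), (2, 7), (3, 0), (3, 3), (3, 4), (3, 7)]

Answer: 16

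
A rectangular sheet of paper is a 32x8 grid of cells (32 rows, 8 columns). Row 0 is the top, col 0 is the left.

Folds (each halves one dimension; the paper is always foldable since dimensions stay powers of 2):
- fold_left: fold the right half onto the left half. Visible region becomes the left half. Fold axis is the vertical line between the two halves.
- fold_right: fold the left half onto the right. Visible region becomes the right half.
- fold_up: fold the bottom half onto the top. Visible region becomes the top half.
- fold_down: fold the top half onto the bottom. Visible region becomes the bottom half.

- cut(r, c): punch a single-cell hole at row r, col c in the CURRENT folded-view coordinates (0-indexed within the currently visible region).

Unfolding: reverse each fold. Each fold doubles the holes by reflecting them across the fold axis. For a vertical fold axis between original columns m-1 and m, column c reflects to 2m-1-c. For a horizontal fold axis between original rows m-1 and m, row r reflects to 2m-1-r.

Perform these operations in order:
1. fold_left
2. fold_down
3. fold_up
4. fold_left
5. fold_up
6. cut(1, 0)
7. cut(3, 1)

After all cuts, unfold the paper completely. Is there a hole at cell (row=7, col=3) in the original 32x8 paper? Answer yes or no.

Op 1 fold_left: fold axis v@4; visible region now rows[0,32) x cols[0,4) = 32x4
Op 2 fold_down: fold axis h@16; visible region now rows[16,32) x cols[0,4) = 16x4
Op 3 fold_up: fold axis h@24; visible region now rows[16,24) x cols[0,4) = 8x4
Op 4 fold_left: fold axis v@2; visible region now rows[16,24) x cols[0,2) = 8x2
Op 5 fold_up: fold axis h@20; visible region now rows[16,20) x cols[0,2) = 4x2
Op 6 cut(1, 0): punch at orig (17,0); cuts so far [(17, 0)]; region rows[16,20) x cols[0,2) = 4x2
Op 7 cut(3, 1): punch at orig (19,1); cuts so far [(17, 0), (19, 1)]; region rows[16,20) x cols[0,2) = 4x2
Unfold 1 (reflect across h@20): 4 holes -> [(17, 0), (19, 1), (20, 1), (22, 0)]
Unfold 2 (reflect across v@2): 8 holes -> [(17, 0), (17, 3), (19, 1), (19, 2), (20, 1), (20, 2), (22, 0), (22, 3)]
Unfold 3 (reflect across h@24): 16 holes -> [(17, 0), (17, 3), (19, 1), (19, 2), (20, 1), (20, 2), (22, 0), (22, 3), (25, 0), (25, 3), (27, 1), (27, 2), (28, 1), (28, 2), (30, 0), (30, 3)]
Unfold 4 (reflect across h@16): 32 holes -> [(1, 0), (1, 3), (3, 1), (3, 2), (4, 1), (4, 2), (6, 0), (6, 3), (9, 0), (9, 3), (11, 1), (11, 2), (12, 1), (12, 2), (14, 0), (14, 3), (17, 0), (17, 3), (19, 1), (19, 2), (20, 1), (20, 2), (22, 0), (22, 3), (25, 0), (25, 3), (27, 1), (27, 2), (28, 1), (28, 2), (30, 0), (30, 3)]
Unfold 5 (reflect across v@4): 64 holes -> [(1, 0), (1, 3), (1, 4), (1, 7), (3, 1), (3, 2), (3, 5), (3, 6), (4, 1), (4, 2), (4, 5), (4, 6), (6, 0), (6, 3), (6, 4), (6, 7), (9, 0), (9, 3), (9, 4), (9, 7), (11, 1), (11, 2), (11, 5), (11, 6), (12, 1), (12, 2), (12, 5), (12, 6), (14, 0), (14, 3), (14, 4), (14, 7), (17, 0), (17, 3), (17, 4), (17, 7), (19, 1), (19, 2), (19, 5), (19, 6), (20, 1), (20, 2), (20, 5), (20, 6), (22, 0), (22, 3), (22, 4), (22, 7), (25, 0), (25, 3), (25, 4), (25, 7), (27, 1), (27, 2), (27, 5), (27, 6), (28, 1), (28, 2), (28, 5), (28, 6), (30, 0), (30, 3), (30, 4), (30, 7)]
Holes: [(1, 0), (1, 3), (1, 4), (1, 7), (3, 1), (3, 2), (3, 5), (3, 6), (4, 1), (4, 2), (4, 5), (4, 6), (6, 0), (6, 3), (6, 4), (6, 7), (9, 0), (9, 3), (9, 4), (9, 7), (11, 1), (11, 2), (11, 5), (11, 6), (12, 1), (12, 2), (12, 5), (12, 6), (14, 0), (14, 3), (14, 4), (14, 7), (17, 0), (17, 3), (17, 4), (17, 7), (19, 1), (19, 2), (19, 5), (19, 6), (20, 1), (20, 2), (20, 5), (20, 6), (22, 0), (22, 3), (22, 4), (22, 7), (25, 0), (25, 3), (25, 4), (25, 7), (27, 1), (27, 2), (27, 5), (27, 6), (28, 1), (28, 2), (28, 5), (28, 6), (30, 0), (30, 3), (30, 4), (30, 7)]

Answer: no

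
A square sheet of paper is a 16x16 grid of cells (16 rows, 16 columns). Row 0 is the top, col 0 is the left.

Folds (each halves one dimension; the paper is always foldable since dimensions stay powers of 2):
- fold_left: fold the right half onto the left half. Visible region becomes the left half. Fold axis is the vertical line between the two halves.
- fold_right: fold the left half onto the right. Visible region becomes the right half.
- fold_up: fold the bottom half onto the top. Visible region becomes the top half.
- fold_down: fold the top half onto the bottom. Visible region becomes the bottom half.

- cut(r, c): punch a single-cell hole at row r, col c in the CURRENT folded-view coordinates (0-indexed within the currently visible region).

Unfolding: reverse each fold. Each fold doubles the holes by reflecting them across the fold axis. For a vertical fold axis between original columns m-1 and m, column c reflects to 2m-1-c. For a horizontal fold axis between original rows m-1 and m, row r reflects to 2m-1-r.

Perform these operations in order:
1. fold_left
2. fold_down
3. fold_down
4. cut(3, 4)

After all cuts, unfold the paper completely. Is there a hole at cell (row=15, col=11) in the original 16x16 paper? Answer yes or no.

Op 1 fold_left: fold axis v@8; visible region now rows[0,16) x cols[0,8) = 16x8
Op 2 fold_down: fold axis h@8; visible region now rows[8,16) x cols[0,8) = 8x8
Op 3 fold_down: fold axis h@12; visible region now rows[12,16) x cols[0,8) = 4x8
Op 4 cut(3, 4): punch at orig (15,4); cuts so far [(15, 4)]; region rows[12,16) x cols[0,8) = 4x8
Unfold 1 (reflect across h@12): 2 holes -> [(8, 4), (15, 4)]
Unfold 2 (reflect across h@8): 4 holes -> [(0, 4), (7, 4), (8, 4), (15, 4)]
Unfold 3 (reflect across v@8): 8 holes -> [(0, 4), (0, 11), (7, 4), (7, 11), (8, 4), (8, 11), (15, 4), (15, 11)]
Holes: [(0, 4), (0, 11), (7, 4), (7, 11), (8, 4), (8, 11), (15, 4), (15, 11)]

Answer: yes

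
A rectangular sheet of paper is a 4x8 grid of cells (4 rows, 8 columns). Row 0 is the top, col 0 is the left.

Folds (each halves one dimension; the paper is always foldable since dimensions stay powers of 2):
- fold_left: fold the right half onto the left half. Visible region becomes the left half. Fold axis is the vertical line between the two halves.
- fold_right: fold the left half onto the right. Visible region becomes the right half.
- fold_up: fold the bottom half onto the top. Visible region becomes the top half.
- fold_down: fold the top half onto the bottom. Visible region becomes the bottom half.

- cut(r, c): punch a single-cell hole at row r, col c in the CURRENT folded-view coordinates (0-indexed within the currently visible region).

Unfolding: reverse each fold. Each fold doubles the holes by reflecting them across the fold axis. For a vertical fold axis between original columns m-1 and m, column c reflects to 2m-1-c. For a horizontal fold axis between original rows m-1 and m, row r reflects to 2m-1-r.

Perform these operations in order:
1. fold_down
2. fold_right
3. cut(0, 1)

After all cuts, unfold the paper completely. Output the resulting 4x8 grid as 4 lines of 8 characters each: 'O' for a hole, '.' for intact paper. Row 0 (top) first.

Op 1 fold_down: fold axis h@2; visible region now rows[2,4) x cols[0,8) = 2x8
Op 2 fold_right: fold axis v@4; visible region now rows[2,4) x cols[4,8) = 2x4
Op 3 cut(0, 1): punch at orig (2,5); cuts so far [(2, 5)]; region rows[2,4) x cols[4,8) = 2x4
Unfold 1 (reflect across v@4): 2 holes -> [(2, 2), (2, 5)]
Unfold 2 (reflect across h@2): 4 holes -> [(1, 2), (1, 5), (2, 2), (2, 5)]

Answer: ........
..O..O..
..O..O..
........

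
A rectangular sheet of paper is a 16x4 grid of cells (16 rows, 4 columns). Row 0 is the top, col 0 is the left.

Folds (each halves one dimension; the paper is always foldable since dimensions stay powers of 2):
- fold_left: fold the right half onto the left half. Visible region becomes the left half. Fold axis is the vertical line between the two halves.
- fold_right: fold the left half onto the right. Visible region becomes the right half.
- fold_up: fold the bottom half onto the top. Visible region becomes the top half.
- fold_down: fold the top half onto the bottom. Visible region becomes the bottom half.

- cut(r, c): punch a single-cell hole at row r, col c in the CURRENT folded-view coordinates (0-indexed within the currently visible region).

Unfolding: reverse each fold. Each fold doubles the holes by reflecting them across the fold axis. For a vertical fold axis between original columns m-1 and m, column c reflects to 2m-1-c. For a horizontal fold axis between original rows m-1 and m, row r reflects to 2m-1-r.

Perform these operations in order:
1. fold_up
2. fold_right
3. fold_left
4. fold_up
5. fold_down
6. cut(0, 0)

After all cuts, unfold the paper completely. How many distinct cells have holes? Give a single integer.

Op 1 fold_up: fold axis h@8; visible region now rows[0,8) x cols[0,4) = 8x4
Op 2 fold_right: fold axis v@2; visible region now rows[0,8) x cols[2,4) = 8x2
Op 3 fold_left: fold axis v@3; visible region now rows[0,8) x cols[2,3) = 8x1
Op 4 fold_up: fold axis h@4; visible region now rows[0,4) x cols[2,3) = 4x1
Op 5 fold_down: fold axis h@2; visible region now rows[2,4) x cols[2,3) = 2x1
Op 6 cut(0, 0): punch at orig (2,2); cuts so far [(2, 2)]; region rows[2,4) x cols[2,3) = 2x1
Unfold 1 (reflect across h@2): 2 holes -> [(1, 2), (2, 2)]
Unfold 2 (reflect across h@4): 4 holes -> [(1, 2), (2, 2), (5, 2), (6, 2)]
Unfold 3 (reflect across v@3): 8 holes -> [(1, 2), (1, 3), (2, 2), (2, 3), (5, 2), (5, 3), (6, 2), (6, 3)]
Unfold 4 (reflect across v@2): 16 holes -> [(1, 0), (1, 1), (1, 2), (1, 3), (2, 0), (2, 1), (2, 2), (2, 3), (5, 0), (5, 1), (5, 2), (5, 3), (6, 0), (6, 1), (6, 2), (6, 3)]
Unfold 5 (reflect across h@8): 32 holes -> [(1, 0), (1, 1), (1, 2), (1, 3), (2, 0), (2, 1), (2, 2), (2, 3), (5, 0), (5, 1), (5, 2), (5, 3), (6, 0), (6, 1), (6, 2), (6, 3), (9, 0), (9, 1), (9, 2), (9, 3), (10, 0), (10, 1), (10, 2), (10, 3), (13, 0), (13, 1), (13, 2), (13, 3), (14, 0), (14, 1), (14, 2), (14, 3)]

Answer: 32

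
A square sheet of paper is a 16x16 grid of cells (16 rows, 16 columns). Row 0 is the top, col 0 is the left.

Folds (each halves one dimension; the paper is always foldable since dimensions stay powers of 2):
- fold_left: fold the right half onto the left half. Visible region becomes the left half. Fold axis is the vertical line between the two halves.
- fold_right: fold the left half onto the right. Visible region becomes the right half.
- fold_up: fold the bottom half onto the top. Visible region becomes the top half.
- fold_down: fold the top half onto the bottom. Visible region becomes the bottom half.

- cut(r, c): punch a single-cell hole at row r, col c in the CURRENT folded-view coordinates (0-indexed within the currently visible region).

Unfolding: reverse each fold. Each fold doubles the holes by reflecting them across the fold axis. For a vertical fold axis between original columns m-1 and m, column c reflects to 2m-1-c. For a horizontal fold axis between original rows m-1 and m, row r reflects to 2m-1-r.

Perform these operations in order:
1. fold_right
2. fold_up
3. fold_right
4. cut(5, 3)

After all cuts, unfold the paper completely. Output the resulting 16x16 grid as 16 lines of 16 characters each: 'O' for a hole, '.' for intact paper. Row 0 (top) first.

Op 1 fold_right: fold axis v@8; visible region now rows[0,16) x cols[8,16) = 16x8
Op 2 fold_up: fold axis h@8; visible region now rows[0,8) x cols[8,16) = 8x8
Op 3 fold_right: fold axis v@12; visible region now rows[0,8) x cols[12,16) = 8x4
Op 4 cut(5, 3): punch at orig (5,15); cuts so far [(5, 15)]; region rows[0,8) x cols[12,16) = 8x4
Unfold 1 (reflect across v@12): 2 holes -> [(5, 8), (5, 15)]
Unfold 2 (reflect across h@8): 4 holes -> [(5, 8), (5, 15), (10, 8), (10, 15)]
Unfold 3 (reflect across v@8): 8 holes -> [(5, 0), (5, 7), (5, 8), (5, 15), (10, 0), (10, 7), (10, 8), (10, 15)]

Answer: ................
................
................
................
................
O......OO......O
................
................
................
................
O......OO......O
................
................
................
................
................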